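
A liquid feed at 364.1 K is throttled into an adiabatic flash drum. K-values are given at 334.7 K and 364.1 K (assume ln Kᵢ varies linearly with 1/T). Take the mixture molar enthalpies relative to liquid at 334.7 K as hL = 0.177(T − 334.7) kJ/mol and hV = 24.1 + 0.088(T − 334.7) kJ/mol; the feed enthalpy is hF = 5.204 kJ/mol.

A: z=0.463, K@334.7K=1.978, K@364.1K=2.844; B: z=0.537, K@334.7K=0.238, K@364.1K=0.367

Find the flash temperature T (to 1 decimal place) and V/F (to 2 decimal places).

T = 341.6 K, V/F = 0.17

Adiabatic flash: solve Rachford–Rice at each trial T, then check hF = ψ·hV(T) + (1−ψ)·hL(T).
  T = 334.7 K: K = (1.978, 0.238), RR gives ψ = 0.059, H_out = 1.411 kJ/mol
  T = 364.1 K: K = (2.844, 0.367), RR gives ψ = 0.440, H_out = 14.661 kJ/mol
  T = 349.4 K: K = (2.390, 0.298), RR gives ψ = 0.273, H_out = 8.834 kJ/mol
  T = 342.0 K: K = (2.177, 0.267), RR gives ψ = 0.175, H_out = 5.405 kJ/mol
  T = 338.4 K: K = (2.078, 0.252), RR gives ψ = 0.121, H_out = 3.531 kJ/mol
  T = 340.2 K: K = (2.127, 0.260), RR gives ψ = 0.149, H_out = 4.489 kJ/mol
Linear interpolation between T = 340.2 (H_out = 4.489) and T = 342.0 (H_out = 5.405) on hF = 5.204 gives T ≈ 341.6 K, at which ψ = 0.17.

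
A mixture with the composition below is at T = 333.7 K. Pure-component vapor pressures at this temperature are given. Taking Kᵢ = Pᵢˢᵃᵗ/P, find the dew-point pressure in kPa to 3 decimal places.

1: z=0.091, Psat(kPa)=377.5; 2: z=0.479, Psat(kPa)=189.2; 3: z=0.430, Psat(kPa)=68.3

Pdew = 110.272 kPa

At the dew point ψ → 1, so Σzᵢ/Kᵢ = 1 with Kᵢ = Pᵢˢᵃᵗ/P ⇒ 1/P = Σzᵢ/Pᵢˢᵃᵗ.
1/P = 0.091/377.5 + 0.479/189.2 + 0.430/68.3 = 0.009069 ⇒ P = 110.272 kPa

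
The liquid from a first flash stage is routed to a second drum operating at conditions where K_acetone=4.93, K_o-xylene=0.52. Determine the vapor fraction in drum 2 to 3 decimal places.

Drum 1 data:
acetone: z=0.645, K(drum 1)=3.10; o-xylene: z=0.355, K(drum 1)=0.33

Drum 1:
Rachford–Rice: g(ψ₁) = Σ zᵢ(Kᵢ−1)/(1+ψ₁(Kᵢ−1)) = 0.
Feasibility: ΣzᵢKᵢ = 2.117, Σzᵢ/Kᵢ = 1.284 — both > 1, two phases present.
Iterate (Newton) starting at ψ₁ = 0.67:
  ψ₁ = 0.670: g = 0.1311, g' = -1.016 → ψ₁ = 0.799
  ψ₁ = 0.799: g = -0.0062, g' = -1.135 → ψ₁ = 0.794
Converged at ψ₁ = 0.794.
Drum-1 compositions:
  acetone: x = 0.242, y = 0.750
  o-xylene: x = 0.758, y = 0.250
Drum-2 feed = drum-1 liquid: z₂ = (0.2419, 0.7581).
Drum 2:
Material balance + equilibrium reduce to Σ zᵢ(Kᵢ−1)/(1+ψ₂(Kᵢ−1)) = 0.
g(0) = ΣzᵢKᵢ − 1 = 0.587 and g(1) = 1 − Σzᵢ/Kᵢ = -0.507, so a root lies in (0, 1).
Newton–Raphson from ψ₂ = 0.5:
  ψ₂ = 0.500: g = -0.1582, g' = -0.727 → ψ₂ = 0.282
  ψ₂ = 0.282: g = 0.0295, g' = -1.073 → ψ₂ = 0.310
  ψ₂ = 0.310: g = 0.0010, g' = -1.000 → ψ₂ = 0.311
Converged at ψ₂ = 0.311.
  acetone: x = 0.109, y = 0.537
  o-xylene: x = 0.891, y = 0.463

V/F (drum 2) = 0.311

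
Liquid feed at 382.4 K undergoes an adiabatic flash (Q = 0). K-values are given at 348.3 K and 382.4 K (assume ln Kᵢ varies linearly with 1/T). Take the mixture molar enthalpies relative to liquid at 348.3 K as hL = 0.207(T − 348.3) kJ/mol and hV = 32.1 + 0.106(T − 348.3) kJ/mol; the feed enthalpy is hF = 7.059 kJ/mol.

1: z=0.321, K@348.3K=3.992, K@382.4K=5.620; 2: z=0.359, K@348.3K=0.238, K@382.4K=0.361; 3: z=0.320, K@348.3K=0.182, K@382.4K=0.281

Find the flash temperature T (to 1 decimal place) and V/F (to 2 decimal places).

T = 352.1 K, V/F = 0.20

Adiabatic flash: solve Rachford–Rice at each trial T, then check hF = ψ·hV(T) + (1−ψ)·hL(T).
  T = 348.3 K: K = (3.992, 0.238, 0.182), RR gives ψ = 0.180, H_out = 5.782 kJ/mol
  T = 382.4 K: K = (5.620, 0.361, 0.281), RR gives ψ = 0.327, H_out = 16.427 kJ/mol
  T = 365.4 K: K = (4.777, 0.296, 0.229), RR gives ψ = 0.256, H_out = 11.325 kJ/mol
  T = 356.9 K: K = (4.379, 0.266, 0.205), RR gives ψ = 0.220, H_out = 8.643 kJ/mol
  T = 352.6 K: K = (4.183, 0.252, 0.193), RR gives ψ = 0.200, H_out = 7.235 kJ/mol
  T = 350.5 K: K = (4.089, 0.245, 0.188), RR gives ψ = 0.191, H_out = 6.531 kJ/mol
Linear interpolation between T = 350.5 (H_out = 6.531) and T = 352.6 (H_out = 7.235) on hF = 7.059 gives T ≈ 352.1 K, at which ψ = 0.20.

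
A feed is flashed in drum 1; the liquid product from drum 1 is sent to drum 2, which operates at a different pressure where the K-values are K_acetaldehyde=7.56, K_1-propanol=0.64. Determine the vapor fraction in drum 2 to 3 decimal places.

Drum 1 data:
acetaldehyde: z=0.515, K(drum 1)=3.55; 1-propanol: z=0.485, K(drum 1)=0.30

V/F (drum 2) = 0.479

Drum 1:
Let ψ₁ = V/F and solve Σ zᵢ(Kᵢ−1)/(1+ψ₁(Kᵢ−1)) = 0.
g(0) = ΣzᵢKᵢ − 1 = 0.974 and g(1) = 1 − Σzᵢ/Kᵢ = -0.762, so a root lies in (0, 1).
Binary case is linear: z₁(K₁−1)(1+ψ₁(K₂−1)) + z₂(K₂−1)(1+ψ₁(K₁−1)) = 0
⇒ ψ₁ = [z₁(K₁−1)+z₂(K₂−1)] / [−(K₁−1)(K₂−1)] = 0.9738/1.7850 = 0.546
Drum-1 compositions:
  acetaldehyde: x = 0.215, y = 0.765
  1-propanol: x = 0.785, y = 0.235
Drum-2 feed = drum-1 liquid: z₂ = (0.2154, 0.7846).
Drum 2:
Material balance + equilibrium reduce to Σ zᵢ(Kᵢ−1)/(1+ψ₂(Kᵢ−1)) = 0.
Feasibility: ΣzᵢKᵢ = 2.130, Σzᵢ/Kᵢ = 1.254 — both > 1, two phases present.
Newton iteration, ψ₂⁰ = 0.42:
  ψ₂ = 0.420: g = 0.0435, g' = -0.798 → ψ₂ = 0.474
  ψ₂ = 0.474: g = 0.0029, g' = -0.696 → ψ₂ = 0.479
Converged at ψ₂ = 0.479.
  acetaldehyde: x = 0.052, y = 0.393
  1-propanol: x = 0.948, y = 0.607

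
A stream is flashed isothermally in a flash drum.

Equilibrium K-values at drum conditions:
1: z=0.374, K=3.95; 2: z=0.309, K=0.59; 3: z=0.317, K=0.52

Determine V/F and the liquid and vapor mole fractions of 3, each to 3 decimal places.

V/F = 0.625, x_3 = 0.453, y_3 = 0.236

Iterate (Newton) starting at V/F = 0.42:
  V/F = 0.420: g = 0.1491, g' = -0.840 → V/F = 0.598
  V/F = 0.598: g = 0.0181, g' = -0.661 → V/F = 0.625
Converged at V/F = 0.625.
Compositions from xᵢ = zᵢ/(1+V/F(Kᵢ−1)), yᵢ = Kᵢxᵢ:
  1: x = 0.131, y = 0.519
  2: x = 0.416, y = 0.245
  3: x = 0.453, y = 0.236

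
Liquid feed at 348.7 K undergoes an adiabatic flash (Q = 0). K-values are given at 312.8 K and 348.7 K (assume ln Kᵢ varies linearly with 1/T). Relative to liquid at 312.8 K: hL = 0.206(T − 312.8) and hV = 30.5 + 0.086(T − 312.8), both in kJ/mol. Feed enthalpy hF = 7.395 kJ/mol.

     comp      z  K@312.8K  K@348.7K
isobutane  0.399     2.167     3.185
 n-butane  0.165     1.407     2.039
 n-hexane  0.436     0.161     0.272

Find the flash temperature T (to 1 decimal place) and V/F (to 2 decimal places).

T = 315.1 K, V/F = 0.23

Adiabatic flash: solve Rachford–Rice at each trial T, then check hF = ψ·hV(T) + (1−ψ)·hL(T).
  T = 312.8 K: K = (2.167, 1.407, 0.161), RR gives ψ = 0.200, H_out = 6.102 kJ/mol
  T = 348.7 K: K = (3.185, 2.039, 0.272), RR gives ψ = 0.528, H_out = 21.223 kJ/mol
  T = 330.8 K: K = (2.656, 1.712, 0.212), RR gives ψ = 0.388, H_out = 14.699 kJ/mol
  T = 321.8 K: K = (2.406, 1.556, 0.186), RR gives ψ = 0.304, H_out = 10.786 kJ/mol
  T = 317.3 K: K = (2.285, 1.481, 0.173), RR gives ψ = 0.255, H_out = 8.566 kJ/mol
  T = 315.1 K: K = (2.227, 1.444, 0.167), RR gives ψ = 0.229, H_out = 7.396 kJ/mol
Linear interpolation between T = 312.8 (H_out = 6.102) and T = 315.1 (H_out = 7.396) on hF = 7.395 gives T ≈ 315.1 K, at which ψ = 0.23.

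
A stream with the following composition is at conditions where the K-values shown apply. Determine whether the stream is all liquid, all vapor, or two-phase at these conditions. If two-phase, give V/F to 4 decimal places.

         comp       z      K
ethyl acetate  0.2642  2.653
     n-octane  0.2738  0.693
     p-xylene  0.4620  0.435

two-phase, V/F = 0.1159

ΣzᵢKᵢ = 1.0916; Σzᵢ/Kᵢ = 1.5567.
Both exceed 1, so a two-phase solution exists.
Material balance + equilibrium reduce to Σ zᵢ(Kᵢ−1)/(1+ψ(Kᵢ−1)) = 0.
Newton–Raphson from ψ = 0.33:
  ψ = 0.3300: g = -0.13181, g' = -0.5570 → ψ = 0.0934
  ψ = 0.0934: g = 0.01623, g' = -0.7335 → ψ = 0.1155
  ψ = 0.1155: g = 0.00032, g' = -0.7055 → ψ = 0.1159
Converged at ψ = 0.1159.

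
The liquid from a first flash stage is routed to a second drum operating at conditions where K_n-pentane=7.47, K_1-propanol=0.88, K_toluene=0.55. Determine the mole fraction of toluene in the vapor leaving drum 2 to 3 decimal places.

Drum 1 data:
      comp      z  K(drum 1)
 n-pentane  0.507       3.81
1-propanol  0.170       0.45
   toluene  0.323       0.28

y_toluene (drum 2) = 0.376

Drum 1:
Rachford–Rice: g(ψ₁) = Σ zᵢ(Kᵢ−1)/(1+ψ₁(Kᵢ−1)) = 0.
Check two-phase: ΣzᵢKᵢ = 2.099 > 1 and Σzᵢ/Kᵢ = 1.664 > 1, so g(0) = 1.099 > 0 and g(1) = -0.664 < 0.
Newton iteration, ψ₁⁰ = 0.65:
  ψ₁ = 0.650: g = -0.0786, g' = -1.217 → ψ₁ = 0.585
  ψ₁ = 0.585: g = -0.0013, g' = -1.184 → ψ₁ = 0.584
Converged at ψ₁ = 0.584.
Drum-1 compositions:
  n-pentane: x = 0.192, y = 0.731
  1-propanol: x = 0.251, y = 0.113
  toluene: x = 0.558, y = 0.156
Drum-2 feed = drum-1 liquid: z₂ = (0.1919, 0.2505, 0.5576).
Drum 2:
Let ψ₂ = V/F and solve Σ zᵢ(Kᵢ−1)/(1+ψ₂(Kᵢ−1)) = 0.
g(0) = ΣzᵢKᵢ − 1 = 0.961 and g(1) = 1 − Σzᵢ/Kᵢ = -0.324, so a root lies in (0, 1).
Newton iteration, ψ₂⁰ = 0.3:
  ψ₂ = 0.300: g = 0.1009, g' = -1.084 → ψ₂ = 0.393
  ψ₂ = 0.393: g = 0.0140, g' = -0.810 → ψ₂ = 0.410
  ψ₂ = 0.410: g = 0.0003, g' = -0.775 → ψ₂ = 0.411
Converged at ψ₂ = 0.411.
  n-pentane: x = 0.052, y = 0.392
  1-propanol: x = 0.263, y = 0.232
  toluene: x = 0.684, y = 0.376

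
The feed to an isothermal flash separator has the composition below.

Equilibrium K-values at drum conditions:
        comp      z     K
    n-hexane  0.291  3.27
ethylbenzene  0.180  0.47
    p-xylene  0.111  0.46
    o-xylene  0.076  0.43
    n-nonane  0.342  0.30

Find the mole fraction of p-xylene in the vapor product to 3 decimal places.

y_p-xylene = 0.056

Let ψ = V/F and solve Σ zᵢ(Kᵢ−1)/(1+ψ(Kᵢ−1)) = 0.
g(0) = ΣzᵢKᵢ − 1 = 0.223 and g(1) = 1 − Σzᵢ/Kᵢ = -1.030, so a root lies in (0, 1).
Iterate (Newton) starting at ψ = 0.5:
  ψ = 0.500: g = -0.3314, g' = -0.928 → ψ = 0.143
  ψ = 0.143: g = 0.0173, g' = -1.188 → ψ = 0.158
Converged at ψ = 0.158.
Compositions from xᵢ = zᵢ/(1+ψ(Kᵢ−1)), yᵢ = Kᵢxᵢ:
  n-hexane: x = 0.214, y = 0.701
  ethylbenzene: x = 0.196, y = 0.092
  p-xylene: x = 0.121, y = 0.056
  o-xylene: x = 0.084, y = 0.036
  n-nonane: x = 0.384, y = 0.115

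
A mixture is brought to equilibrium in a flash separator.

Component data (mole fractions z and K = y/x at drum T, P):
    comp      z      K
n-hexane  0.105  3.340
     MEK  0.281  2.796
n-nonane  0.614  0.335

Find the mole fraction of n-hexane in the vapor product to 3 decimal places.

Material balance + equilibrium reduce to Σ zᵢ(Kᵢ−1)/(1+V/F(Kᵢ−1)) = 0.
Check two-phase: ΣzᵢKᵢ = 1.342 > 1 and Σzᵢ/Kᵢ = 1.965 > 1, so g(0) = 0.342 > 0 and g(1) = -0.965 < 0.
Newton iteration, V/F⁰ = 0.32:
  V/F = 0.320: g = -0.0577, g' = -0.992 → V/F = 0.262
  V/F = 0.262: g = 0.0012, g' = -1.038 → V/F = 0.263
Converged at V/F = 0.263.
Compositions from xᵢ = zᵢ/(1+V/F(Kᵢ−1)), yᵢ = Kᵢxᵢ:
  n-hexane: x = 0.065, y = 0.217
  MEK: x = 0.191, y = 0.534
  n-nonane: x = 0.744, y = 0.249

y_n-hexane = 0.217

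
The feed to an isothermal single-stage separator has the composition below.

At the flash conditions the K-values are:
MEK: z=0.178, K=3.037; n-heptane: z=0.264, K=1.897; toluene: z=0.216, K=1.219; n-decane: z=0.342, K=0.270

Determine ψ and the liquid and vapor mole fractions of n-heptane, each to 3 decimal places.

Rachford–Rice: g(ψ) = Σ zᵢ(Kᵢ−1)/(1+ψ(Kᵢ−1)) = 0.
g(0) = ΣzᵢKᵢ − 1 = 0.397 and g(1) = 1 − Σzᵢ/Kᵢ = -0.642, so a root lies in (0, 1).
Newton iteration, ψ⁰ = 0.5:
  ψ = 0.500: g = -0.0074, g' = -0.743 → ψ = 0.490
Converged at ψ = 0.490.
Compositions from xᵢ = zᵢ/(1+ψ(Kᵢ−1)), yᵢ = Kᵢxᵢ:
  MEK: x = 0.089, y = 0.271
  n-heptane: x = 0.183, y = 0.348
  toluene: x = 0.195, y = 0.238
  n-decane: x = 0.532, y = 0.144

ψ = 0.490, x_n-heptane = 0.183, y_n-heptane = 0.348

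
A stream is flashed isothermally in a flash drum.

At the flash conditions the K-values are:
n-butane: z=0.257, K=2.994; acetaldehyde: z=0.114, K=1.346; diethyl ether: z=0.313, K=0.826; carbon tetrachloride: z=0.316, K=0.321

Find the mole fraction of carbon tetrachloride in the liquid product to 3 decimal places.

Material balance + equilibrium reduce to Σ zᵢ(Kᵢ−1)/(1+ψ(Kᵢ−1)) = 0.
g(0) = ΣzᵢKᵢ − 1 = 0.283 and g(1) = 1 − Σzᵢ/Kᵢ = -0.534, so a root lies in (0, 1).
Newton iteration, ψ⁰ = 0.32:
  ψ = 0.320: g = 0.0166, g' = -0.640 → ψ = 0.346
Converged at ψ = 0.346.
Compositions from xᵢ = zᵢ/(1+ψ(Kᵢ−1)), yᵢ = Kᵢxᵢ:
  n-butane: x = 0.152, y = 0.455
  acetaldehyde: x = 0.102, y = 0.137
  diethyl ether: x = 0.333, y = 0.275
  carbon tetrachloride: x = 0.413, y = 0.133

x_carbon tetrachloride = 0.413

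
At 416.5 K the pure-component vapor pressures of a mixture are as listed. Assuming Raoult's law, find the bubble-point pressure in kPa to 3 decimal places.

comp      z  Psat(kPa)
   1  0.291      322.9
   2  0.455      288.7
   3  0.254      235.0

Pbub = 285.012 kPa

At the bubble point ψ → 0, so ΣzᵢKᵢ = 1 with Kᵢ = Pᵢˢᵃᵗ/P ⇒ P = ΣzᵢPᵢˢᵃᵗ.
P = 0.291·322.9 + 0.455·288.7 + 0.254·235.0 = 285.012 kPa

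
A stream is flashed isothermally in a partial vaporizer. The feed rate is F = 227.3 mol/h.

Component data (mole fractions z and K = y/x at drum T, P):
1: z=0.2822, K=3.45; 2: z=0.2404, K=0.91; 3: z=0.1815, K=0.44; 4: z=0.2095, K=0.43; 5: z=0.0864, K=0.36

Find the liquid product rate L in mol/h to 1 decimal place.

Rachford–Rice: g(ψ) = Σ zᵢ(Kᵢ−1)/(1+ψ(Kᵢ−1)) = 0.
Feasibility: ΣzᵢKᵢ = 1.3934, Σzᵢ/Kᵢ = 1.4857 — both > 1, two phases present.
Iterate (Newton) starting at ψ = 0.5:
  ψ = 0.5000: g = -0.10142, g' = -0.6638 → ψ = 0.3472
  ψ = 0.3472: g = 0.00511, g' = -0.7487 → ψ = 0.3540
  ψ = 0.3540: g = 0.00002, g' = -0.7424 → ψ = 0.3541
Converged at ψ = 0.3541.
Then V = ψ·F = 0.3541·227.3 = 80.5 mol/h and L = F − V = 146.8 mol/h.

L = 146.8 mol/h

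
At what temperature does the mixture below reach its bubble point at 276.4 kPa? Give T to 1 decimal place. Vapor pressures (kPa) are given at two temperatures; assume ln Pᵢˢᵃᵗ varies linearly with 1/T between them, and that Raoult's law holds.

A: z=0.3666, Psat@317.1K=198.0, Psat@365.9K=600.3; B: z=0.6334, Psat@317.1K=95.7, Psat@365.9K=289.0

T = 347.7 K

Bubble-point temperature: ΣzᵢPᵢˢᵃᵗ(T) = P. Interpolate ln Pᵢˢᵃᵗ = aᵢ + bᵢ/T.
  T = 317.1 K: ΣzᵢPᵢˢᵃᵗ = 133.20 kPa
  T = 365.9 K: ΣzᵢPᵢˢᵃᵗ = 403.12 kPa
  T = 341.5 K: ΣzᵢPᵢˢᵃᵗ = 241.08 kPa
  T = 353.7 K: ΣzᵢPᵢˢᵃᵗ = 314.52 kPa
  T = 347.6 K: ΣzᵢPᵢˢᵃᵗ = 276.00 kPa
  T = 350.6 K: ΣzᵢPᵢˢᵃᵗ = 294.48 kPa
  T = 349.1 K: ΣzᵢPᵢˢᵃᵗ = 285.13 kPa
Interpolating between 347.6 K and 349.1 K gives T ≈ 347.7 K.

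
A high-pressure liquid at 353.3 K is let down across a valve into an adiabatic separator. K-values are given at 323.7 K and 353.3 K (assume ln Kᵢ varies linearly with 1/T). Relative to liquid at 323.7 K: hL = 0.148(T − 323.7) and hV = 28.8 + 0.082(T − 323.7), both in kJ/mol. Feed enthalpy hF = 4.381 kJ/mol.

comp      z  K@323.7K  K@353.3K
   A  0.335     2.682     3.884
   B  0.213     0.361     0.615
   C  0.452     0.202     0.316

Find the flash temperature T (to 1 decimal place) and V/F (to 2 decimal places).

Adiabatic flash: solve Rachford–Rice at each trial T, then check hF = ψ·hV(T) + (1−ψ)·hL(T).
  T = 323.7 K: K = (2.682, 0.361, 0.202), RR gives ψ = 0.053, H_out = 1.523 kJ/mol
  T = 353.3 K: K = (3.884, 0.615, 0.316), RR gives ψ = 0.332, H_out = 13.283 kJ/mol
  T = 338.5 K: K = (3.254, 0.477, 0.255), RR gives ψ = 0.200, H_out = 7.762 kJ/mol
  T = 331.1 K: K = (2.960, 0.416, 0.228), RR gives ψ = 0.131, H_out = 4.792 kJ/mol
  T = 327.4 K: K = (2.819, 0.388, 0.215), RR gives ψ = 0.093, H_out = 3.204 kJ/mol
  T = 329.2 K: K = (2.888, 0.401, 0.221), RR gives ψ = 0.112, H_out = 3.987 kJ/mol
Linear interpolation between T = 329.2 (H_out = 3.987) and T = 331.1 (H_out = 4.792) on hF = 4.381 gives T ≈ 330.1 K, at which ψ = 0.12.

T = 330.1 K, V/F = 0.12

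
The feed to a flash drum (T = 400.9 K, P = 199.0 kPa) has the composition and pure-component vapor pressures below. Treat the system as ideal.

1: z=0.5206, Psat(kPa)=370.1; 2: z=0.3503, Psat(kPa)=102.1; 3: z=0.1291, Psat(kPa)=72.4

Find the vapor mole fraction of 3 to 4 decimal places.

y_3 = 0.0644

Raoult's law: Kᵢ = Pᵢˢᵃᵗ/P = Pᵢˢᵃᵗ/199.0.
  K_1 = 370.1/199.0 = 1.859799, K_2 = 102.1/199.0 = 0.513065, K_3 = 72.4/199.0 = 0.363819
Material balance + equilibrium reduce to Σ zᵢ(Kᵢ−1)/(1+ψ(Kᵢ−1)) = 0.
Check two-phase: ΣzᵢKᵢ = 1.1949 > 1 and Σzᵢ/Kᵢ = 1.3175 > 1, so g(0) = 0.1949 > 0 and g(1) = -0.3175 < 0.
Newton iteration, ψ⁰ = 0.64:
  ψ = 0.6400: g = -0.09760, g' = -0.4841 → ψ = 0.4384
  ψ = 0.4384: g = -0.00568, g' = -0.4377 → ψ = 0.4254
Converged at ψ = 0.4254.
Compositions from xᵢ = zᵢ/(1+ψ(Kᵢ−1)), yᵢ = Kᵢxᵢ:
  1: x = 0.3812, y = 0.7089
  2: x = 0.4418, y = 0.2267
  3: x = 0.1770, y = 0.0644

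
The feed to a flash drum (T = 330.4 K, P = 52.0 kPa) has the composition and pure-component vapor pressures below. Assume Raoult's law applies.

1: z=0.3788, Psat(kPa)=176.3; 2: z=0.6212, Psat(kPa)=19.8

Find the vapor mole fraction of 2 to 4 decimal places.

Raoult's law: Kᵢ = Pᵢˢᵃᵗ/P = Pᵢˢᵃᵗ/52.0.
  K_1 = 176.3/52.0 = 3.390385, K_2 = 19.8/52.0 = 0.380769
Material balance + equilibrium reduce to Σ zᵢ(Kᵢ−1)/(1+V/F(Kᵢ−1)) = 0.
Feasibility: ΣzᵢKᵢ = 1.5208, Σzᵢ/Kᵢ = 1.7432 — both > 1, two phases present.
Iterate (Newton) starting at V/F = 0.5:
  V/F = 0.5000: g = -0.14469, g' = -0.9489 → V/F = 0.3475
  V/F = 0.3475: g = 0.00447, g' = -1.0326 → V/F = 0.3518
Converged at V/F = 0.3519.
Compositions from xᵢ = zᵢ/(1+V/F(Kᵢ−1)), yᵢ = Kᵢxᵢ:
  1: x = 0.2058, y = 0.6976
  2: x = 0.7942, y = 0.3024

y_2 = 0.3024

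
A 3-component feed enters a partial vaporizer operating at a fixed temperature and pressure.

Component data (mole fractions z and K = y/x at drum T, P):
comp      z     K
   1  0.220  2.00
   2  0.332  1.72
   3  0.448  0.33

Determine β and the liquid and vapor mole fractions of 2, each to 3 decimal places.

Iterate (Newton) starting at β = 0.6:
  β = 0.600: g = -0.1975, g' = -0.732 → β = 0.330
  β = 0.330: g = -0.0270, g' = -0.568 → β = 0.283
  β = 0.283: g = -0.0002, g' = -0.559 → β = 0.282
Converged at β = 0.282.
Compositions from xᵢ = zᵢ/(1+β(Kᵢ−1)), yᵢ = Kᵢxᵢ:
  1: x = 0.172, y = 0.343
  2: x = 0.276, y = 0.475
  3: x = 0.553, y = 0.182

β = 0.282, x_2 = 0.276, y_2 = 0.475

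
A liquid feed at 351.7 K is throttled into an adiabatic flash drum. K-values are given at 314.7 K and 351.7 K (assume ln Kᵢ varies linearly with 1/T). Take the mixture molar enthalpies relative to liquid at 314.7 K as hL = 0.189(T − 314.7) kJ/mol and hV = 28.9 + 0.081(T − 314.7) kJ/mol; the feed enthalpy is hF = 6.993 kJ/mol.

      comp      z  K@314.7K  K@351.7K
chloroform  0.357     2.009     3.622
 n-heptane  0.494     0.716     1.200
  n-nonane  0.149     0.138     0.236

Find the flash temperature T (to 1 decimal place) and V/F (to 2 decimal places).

Adiabatic flash: solve Rachford–Rice at each trial T, then check hF = ψ·hV(T) + (1−ψ)·hL(T).
  T = 314.7 K: K = (2.009, 0.716, 0.138), RR gives ψ = 0.191, H_out = 5.515 kJ/mol
  T = 351.7 K: K = (3.622, 1.200, 0.236), RR gives ψ = 0.898, H_out = 29.361 kJ/mol
  T = 333.2 K: K = (2.742, 0.940, 0.183), RR gives ψ = 0.652, H_out = 21.041 kJ/mol
  T = 323.9 K: K = (2.356, 0.823, 0.160), RR gives ψ = 0.458, H_out = 14.513 kJ/mol
  T = 319.3 K: K = (2.178, 0.768, 0.149), RR gives ψ = 0.335, H_out = 10.386 kJ/mol
  T = 317.0 K: K = (2.092, 0.742, 0.143), RR gives ψ = 0.266, H_out = 8.053 kJ/mol
Linear interpolation between T = 314.7 (H_out = 5.515) and T = 317.0 (H_out = 8.053) on hF = 6.993 gives T ≈ 316.0 K, at which ψ = 0.23.

T = 316.0 K, V/F = 0.23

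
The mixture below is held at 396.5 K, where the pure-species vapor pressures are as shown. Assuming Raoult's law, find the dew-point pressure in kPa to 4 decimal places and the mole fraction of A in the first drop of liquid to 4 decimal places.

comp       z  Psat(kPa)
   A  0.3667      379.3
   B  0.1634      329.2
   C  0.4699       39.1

Pdew = 74.1783 kPa, x_A = 0.0717

At the dew point ψ → 1, so Σzᵢ/Kᵢ = 1 with Kᵢ = Pᵢˢᵃᵗ/P ⇒ 1/P = Σzᵢ/Pᵢˢᵃᵗ.
1/P = 0.3667/379.3 + 0.1634/329.2 + 0.4699/39.1 = 0.0134810 ⇒ P = 74.1783 kPa
xᵢ = zᵢP/Pᵢˢᵃᵗ ⇒ x_A = 0.3667·74.1783/379.3 = 0.0717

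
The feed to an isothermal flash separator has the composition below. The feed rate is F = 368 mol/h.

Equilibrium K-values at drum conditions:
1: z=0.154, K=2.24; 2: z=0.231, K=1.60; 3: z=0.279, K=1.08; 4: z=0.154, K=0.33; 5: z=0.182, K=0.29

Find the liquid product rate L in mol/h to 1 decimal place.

Material balance + equilibrium reduce to Σ zᵢ(Kᵢ−1)/(1+V/F(Kᵢ−1)) = 0.
Feasibility: ΣzᵢKᵢ = 1.119, Σzᵢ/Kᵢ = 1.566 — both > 1, two phases present.
Newton–Raphson from V/F = 0.5:
  V/F = 0.500: g = -0.1095, g' = -0.518 → V/F = 0.288
  V/F = 0.288: g = -0.0098, g' = -0.442 → V/F = 0.266
Converged at V/F = 0.266.
Then V = V/F·F = 0.2663·368 = 98.0 mol/h and L = F − V = 270.0 mol/h.

L = 270.0 mol/h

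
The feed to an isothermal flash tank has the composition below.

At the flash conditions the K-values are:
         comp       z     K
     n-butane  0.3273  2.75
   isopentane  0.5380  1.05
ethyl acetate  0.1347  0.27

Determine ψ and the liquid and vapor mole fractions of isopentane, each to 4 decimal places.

Let ψ = V/F and solve Σ zᵢ(Kᵢ−1)/(1+ψ(Kᵢ−1)) = 0.
Feasibility: ΣzᵢKᵢ = 1.5013, Σzᵢ/Kᵢ = 1.1303 — both > 1, two phases present.
Newton iteration, ψ⁰ = 0.5:
  ψ = 0.5000: g = 0.17687, g' = -0.4644 → ψ = 0.8808
  ψ = 0.8808: g = -0.02432, g' = -0.7197 → ψ = 0.8471
  ψ = 0.8471: g = -0.00111, g' = -0.6567 → ψ = 0.8454
Converged at ψ = 0.8454.
Compositions from xᵢ = zᵢ/(1+ψ(Kᵢ−1)), yᵢ = Kᵢxᵢ:
  n-butane: x = 0.1320, y = 0.3630
  isopentane: x = 0.5162, y = 0.5420
  ethyl acetate: x = 0.3518, y = 0.0950

ψ = 0.8454, x_isopentane = 0.5162, y_isopentane = 0.5420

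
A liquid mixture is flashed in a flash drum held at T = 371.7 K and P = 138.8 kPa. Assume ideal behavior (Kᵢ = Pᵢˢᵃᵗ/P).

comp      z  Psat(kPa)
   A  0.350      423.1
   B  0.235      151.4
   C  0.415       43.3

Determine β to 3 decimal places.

Raoult's law: Kᵢ = Pᵢˢᵃᵗ/P = Pᵢˢᵃᵗ/138.8.
  K_A = 423.1/138.8 = 3.04827, K_B = 151.4/138.8 = 1.09078, K_C = 43.3/138.8 = 0.31196
Iterate (Newton) starting at β = 0.67:
  β = 0.670: g = -0.2074, g' = -0.939 → β = 0.449
  β = 0.449: g = -0.0193, g' = -0.812 → β = 0.425
Converged at β = 0.425.

β = 0.425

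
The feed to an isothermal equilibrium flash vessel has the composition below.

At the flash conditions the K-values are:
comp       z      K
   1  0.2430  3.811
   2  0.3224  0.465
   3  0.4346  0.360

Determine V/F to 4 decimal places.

V/F = 0.1386

Material balance + equilibrium reduce to Σ zᵢ(Kᵢ−1)/(1+V/F(Kᵢ−1)) = 0.
Check two-phase: ΣzᵢKᵢ = 1.2324 > 1 and Σzᵢ/Kᵢ = 1.9643 > 1, so g(0) = 0.2324 > 0 and g(1) = -0.9643 < 0.
Iterate (Newton) starting at V/F = 0.49:
  V/F = 0.4900: g = -0.35167, g' = -0.8871 → V/F = 0.0936
  V/F = 0.0936: g = 0.06341, g' = -1.5074 → V/F = 0.1356
  V/F = 0.1356: g = 0.00398, g' = -1.3272 → V/F = 0.1386
Converged at V/F = 0.1386.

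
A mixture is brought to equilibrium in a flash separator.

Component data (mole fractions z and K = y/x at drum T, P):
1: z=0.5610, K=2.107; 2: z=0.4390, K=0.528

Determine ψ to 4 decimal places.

Rachford–Rice: g(ψ) = Σ zᵢ(Kᵢ−1)/(1+ψ(Kᵢ−1)) = 0.
Check two-phase: ΣzᵢKᵢ = 1.4138 > 1 and Σzᵢ/Kᵢ = 1.0977 > 1, so g(0) = 0.4138 > 0 and g(1) = -0.0977 < 0.
Iterate (Newton) starting at ψ = 0.58:
  ψ = 0.5800: g = 0.09288, g' = -0.4404 → ψ = 0.7909
  ψ = 0.7909: g = 0.00048, g' = -0.4445 → ψ = 0.7920
Converged at ψ = 0.7920.

ψ = 0.7920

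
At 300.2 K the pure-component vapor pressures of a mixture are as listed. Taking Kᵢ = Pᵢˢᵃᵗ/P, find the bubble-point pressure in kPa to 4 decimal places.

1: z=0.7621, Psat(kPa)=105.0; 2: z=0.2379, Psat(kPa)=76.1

Pbub = 98.1247 kPa

At the bubble point ψ → 0, so ΣzᵢKᵢ = 1 with Kᵢ = Pᵢˢᵃᵗ/P ⇒ P = ΣzᵢPᵢˢᵃᵗ.
P = 0.7621·105.0 + 0.2379·76.1 = 98.1247 kPa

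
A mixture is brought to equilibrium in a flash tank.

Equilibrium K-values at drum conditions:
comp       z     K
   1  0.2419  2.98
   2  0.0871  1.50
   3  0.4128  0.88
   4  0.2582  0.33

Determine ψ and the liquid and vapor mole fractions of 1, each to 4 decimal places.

ψ = 0.4287, x_1 = 0.1308, y_1 = 0.3899

Rachford–Rice: g(ψ) = Σ zᵢ(Kᵢ−1)/(1+ψ(Kᵢ−1)) = 0.
g(0) = ΣzᵢKᵢ − 1 = 0.3000 and g(1) = 1 − Σzᵢ/Kᵢ = -0.3908, so a root lies in (0, 1).
Newton iteration, ψ⁰ = 0.41:
  ψ = 0.4100: g = 0.00989, g' = -0.5308 → ψ = 0.4286
  ψ = 0.4286: g = 0.00004, g' = -0.5270 → ψ = 0.4287
Converged at ψ = 0.4287.
Compositions from xᵢ = zᵢ/(1+ψ(Kᵢ−1)), yᵢ = Kᵢxᵢ:
  1: x = 0.1308, y = 0.3899
  2: x = 0.0717, y = 0.1076
  3: x = 0.4352, y = 0.3830
  4: x = 0.3622, y = 0.1195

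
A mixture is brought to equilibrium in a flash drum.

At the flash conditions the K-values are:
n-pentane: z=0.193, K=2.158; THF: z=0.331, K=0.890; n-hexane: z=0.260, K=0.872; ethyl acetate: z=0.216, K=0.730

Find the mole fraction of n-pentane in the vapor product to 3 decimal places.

Let ψ = V/F and solve Σ zᵢ(Kᵢ−1)/(1+ψ(Kᵢ−1)) = 0.
g(0) = ΣzᵢKᵢ − 1 = 0.095 and g(1) = 1 − Σzᵢ/Kᵢ = -0.055, so a root lies in (0, 1).
Newton iteration, ψ⁰ = 0.5:
  ψ = 0.500: g = 0.0000, g' = -0.134 → ψ = 0.500
Converged at ψ = 0.500.
Compositions from xᵢ = zᵢ/(1+ψ(Kᵢ−1)), yᵢ = Kᵢxᵢ:
  n-pentane: x = 0.122, y = 0.264
  THF: x = 0.350, y = 0.312
  n-hexane: x = 0.278, y = 0.242
  ethyl acetate: x = 0.250, y = 0.182

y_n-pentane = 0.264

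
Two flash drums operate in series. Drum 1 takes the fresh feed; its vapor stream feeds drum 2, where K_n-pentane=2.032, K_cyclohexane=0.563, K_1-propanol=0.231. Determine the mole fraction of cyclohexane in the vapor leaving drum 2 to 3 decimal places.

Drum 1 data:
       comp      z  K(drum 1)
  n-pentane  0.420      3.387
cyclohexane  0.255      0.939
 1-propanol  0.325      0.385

y_cyclohexane (drum 2) = 0.172

Drum 1:
Rachford–Rice: g(ψ₁) = Σ zᵢ(Kᵢ−1)/(1+ψ₁(Kᵢ−1)) = 0.
Feasibility: ΣzᵢKᵢ = 1.787, Σzᵢ/Kᵢ = 1.240 — both > 1, two phases present.
Newton–Raphson from ψ₁ = 0.5:
  ψ₁ = 0.500: g = 0.1524, g' = -0.755 → ψ₁ = 0.702
  ψ₁ = 0.702: g = 0.0068, g' = -0.716 → ψ₁ = 0.711
Converged at ψ₁ = 0.711.
Drum-1 compositions:
  n-pentane: x = 0.156, y = 0.527
  cyclohexane: x = 0.267, y = 0.250
  1-propanol: x = 0.578, y = 0.222
Drum-2 feed = drum-1 vapor: z₂ = (0.5273, 0.2503, 0.2224).
Drum 2:
Rachford–Rice: g(ψ₂) = Σ zᵢ(Kᵢ−1)/(1+ψ₂(Kᵢ−1)) = 0.
Check two-phase: ΣzᵢKᵢ = 1.264 > 1 and Σzᵢ/Kᵢ = 1.667 > 1, so g(0) = 0.264 > 0 and g(1) = -0.667 < 0.
Newton iteration, ψ₂⁰ = 0.5:
  ψ₂ = 0.500: g = -0.0590, g' = -0.670 → ψ₂ = 0.412
  ψ₂ = 0.412: g = -0.0020, g' = -0.629 → ψ₂ = 0.409
Converged at ψ₂ = 0.409.
  n-pentane: x = 0.371, y = 0.753
  cyclohexane: x = 0.305, y = 0.172
  1-propanol: x = 0.324, y = 0.075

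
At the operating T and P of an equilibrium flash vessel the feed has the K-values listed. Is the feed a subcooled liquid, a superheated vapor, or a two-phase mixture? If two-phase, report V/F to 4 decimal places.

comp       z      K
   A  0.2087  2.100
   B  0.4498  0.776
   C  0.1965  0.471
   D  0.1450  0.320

ΣzᵢKᵢ = 0.9263; Σzᵢ/Kᵢ = 1.5493.
Since ΣzᵢKᵢ < 1 the mixture is below its bubble point — single liquid phase.

subcooled liquid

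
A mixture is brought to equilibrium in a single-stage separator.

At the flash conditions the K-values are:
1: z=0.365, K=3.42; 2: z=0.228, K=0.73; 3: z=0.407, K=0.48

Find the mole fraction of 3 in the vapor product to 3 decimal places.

Material balance + equilibrium reduce to Σ zᵢ(Kᵢ−1)/(1+V/F(Kᵢ−1)) = 0.
Check two-phase: ΣzᵢKᵢ = 1.610 > 1 and Σzᵢ/Kᵢ = 1.267 > 1, so g(0) = 0.610 > 0 and g(1) = -0.267 < 0.
Newton iteration, V/F⁰ = 0.5:
  V/F = 0.500: g = 0.0425, g' = -0.661 → V/F = 0.564
  V/F = 0.564: g = 0.0012, g' = -0.626 → V/F = 0.566
Converged at V/F = 0.566.
Compositions from xᵢ = zᵢ/(1+V/F(Kᵢ−1)), yᵢ = Kᵢxᵢ:
  1: x = 0.154, y = 0.527
  2: x = 0.269, y = 0.196
  3: x = 0.577, y = 0.277

y_3 = 0.277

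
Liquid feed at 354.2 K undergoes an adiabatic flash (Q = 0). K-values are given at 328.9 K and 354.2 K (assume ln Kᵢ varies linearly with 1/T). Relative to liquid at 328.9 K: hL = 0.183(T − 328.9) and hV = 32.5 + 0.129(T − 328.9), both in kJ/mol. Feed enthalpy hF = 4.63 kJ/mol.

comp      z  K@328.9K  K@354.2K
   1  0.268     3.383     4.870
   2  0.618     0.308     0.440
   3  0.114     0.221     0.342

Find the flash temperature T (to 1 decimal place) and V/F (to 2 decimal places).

Adiabatic flash: solve Rachford–Rice at each trial T, then check hF = ψ·hV(T) + (1−ψ)·hL(T).
  T = 328.9 K: K = (3.383, 0.308, 0.221), RR gives ψ = 0.073, H_out = 2.360 kJ/mol
  T = 354.2 K: K = (4.870, 0.440, 0.342), RR gives ψ = 0.276, H_out = 13.235 kJ/mol
  T = 341.5 K: K = (4.084, 0.370, 0.277), RR gives ψ = 0.178, H_out = 7.984 kJ/mol
  T = 335.2 K: K = (3.723, 0.338, 0.248), RR gives ψ = 0.128, H_out = 5.260 kJ/mol
  T = 332.0 K: K = (3.548, 0.323, 0.234), RR gives ψ = 0.100, H_out = 3.815 kJ/mol
  T = 333.6 K: K = (3.635, 0.330, 0.241), RR gives ψ = 0.114, H_out = 4.544 kJ/mol
Linear interpolation between T = 333.6 (H_out = 4.544) and T = 335.2 (H_out = 5.260) on hF = 4.63 gives T ≈ 333.8 K, at which ψ = 0.12.

T = 333.8 K, V/F = 0.12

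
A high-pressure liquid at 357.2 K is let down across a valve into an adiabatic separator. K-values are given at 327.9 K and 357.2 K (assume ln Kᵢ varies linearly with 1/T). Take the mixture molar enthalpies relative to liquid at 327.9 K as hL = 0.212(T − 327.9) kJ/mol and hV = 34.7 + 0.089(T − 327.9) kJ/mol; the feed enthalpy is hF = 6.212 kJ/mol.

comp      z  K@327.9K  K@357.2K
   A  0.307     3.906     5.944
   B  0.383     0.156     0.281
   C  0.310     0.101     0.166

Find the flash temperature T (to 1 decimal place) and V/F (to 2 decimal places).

Adiabatic flash: solve Rachford–Rice at each trial T, then check hF = ψ·hV(T) + (1−ψ)·hL(T).
  T = 327.9 K: K = (3.906, 0.156, 0.101), RR gives ψ = 0.115, H_out = 3.988 kJ/mol
  T = 357.2 K: K = (5.944, 0.281, 0.166), RR gives ψ = 0.258, H_out = 14.227 kJ/mol
  T = 342.5 K: K = (4.858, 0.212, 0.131), RR gives ψ = 0.193, H_out = 9.432 kJ/mol
  T = 335.2 K: K = (4.367, 0.182, 0.115), RR gives ψ = 0.156, H_out = 6.829 kJ/mol
  T = 331.5 K: K = (4.129, 0.169, 0.108), RR gives ψ = 0.136, H_out = 5.424 kJ/mol
  T = 333.4 K: K = (4.250, 0.176, 0.112), RR gives ψ = 0.147, H_out = 6.154 kJ/mol
Linear interpolation between T = 333.4 (H_out = 6.154) and T = 335.2 (H_out = 6.829) on hF = 6.212 gives T ≈ 333.6 K, at which ψ = 0.15.

T = 333.6 K, V/F = 0.15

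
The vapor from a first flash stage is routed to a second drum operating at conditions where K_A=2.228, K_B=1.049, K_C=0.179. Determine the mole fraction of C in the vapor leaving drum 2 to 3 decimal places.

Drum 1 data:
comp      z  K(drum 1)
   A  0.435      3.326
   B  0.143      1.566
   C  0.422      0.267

Drum 1:
Material balance + equilibrium reduce to Σ zᵢ(Kᵢ−1)/(1+ψ₁(Kᵢ−1)) = 0.
Feasibility: ΣzᵢKᵢ = 1.783, Σzᵢ/Kᵢ = 1.803 — both > 1, two phases present.
Newton iteration, ψ₁⁰ = 0.65:
  ψ₁ = 0.650: g = -0.1288, g' = -1.225 → ψ₁ = 0.545
  ψ₁ = 0.545: g = -0.0068, g' = -1.113 → ψ₁ = 0.539
Converged at ψ₁ = 0.539.
Drum-1 compositions:
  A: x = 0.193, y = 0.642
  B: x = 0.110, y = 0.172
  C: x = 0.697, y = 0.186
Drum-2 feed = drum-1 vapor: z₂ = (0.6422, 0.1716, 0.1862).
Drum 2:
Rachford–Rice: g(ψ₂) = Σ zᵢ(Kᵢ−1)/(1+ψ₂(Kᵢ−1)) = 0.
g(0) = ΣzᵢKᵢ − 1 = 0.644 and g(1) = 1 − Σzᵢ/Kᵢ = -0.492, so a root lies in (0, 1).
Newton iteration, ψ₂⁰ = 0.42:
  ψ₂ = 0.420: g = 0.2952, g' = -0.714 → ψ₂ = 0.833
  ψ₂ = 0.833: g = -0.0861, g' = -1.495 → ψ₂ = 0.776
  ψ₂ = 0.776: g = -0.0089, g' = -1.206 → ψ₂ = 0.768
Converged at ψ₂ = 0.768.
  A: x = 0.330, y = 0.736
  B: x = 0.165, y = 0.173
  C: x = 0.504, y = 0.090

y_C (drum 2) = 0.090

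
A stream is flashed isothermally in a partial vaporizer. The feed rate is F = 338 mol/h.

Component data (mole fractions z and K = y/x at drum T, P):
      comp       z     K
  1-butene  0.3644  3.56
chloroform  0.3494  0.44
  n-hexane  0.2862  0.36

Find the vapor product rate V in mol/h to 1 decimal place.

Iterate (Newton) starting at ψ = 0.5:
  ψ = 0.5000: g = -0.13197, g' = -0.9243 → ψ = 0.3572
  ψ = 0.3572: g = 0.00522, g' = -1.0198 → ψ = 0.3623
  ψ = 0.3623: g = 0.00002, g' = -1.0139 → ψ = 0.3624
Converged at ψ = 0.3624.
Then V = ψ·F = 0.3624·338 = 122.5 mol/h and L = F − V = 215.5 mol/h.

V = 122.5 mol/h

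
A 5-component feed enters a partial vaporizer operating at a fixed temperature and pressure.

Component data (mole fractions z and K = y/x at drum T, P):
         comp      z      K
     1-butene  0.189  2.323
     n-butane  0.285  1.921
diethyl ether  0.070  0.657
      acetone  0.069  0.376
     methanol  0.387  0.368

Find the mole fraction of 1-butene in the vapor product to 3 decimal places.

y_1-butene = 0.313

Rachford–Rice: g(V/F) = Σ zᵢ(Kᵢ−1)/(1+V/F(Kᵢ−1)) = 0.
Feasibility: ΣzᵢKᵢ = 1.201, Σzᵢ/Kᵢ = 1.571 — both > 1, two phases present.
Newton iteration, V/F⁰ = 0.55:
  V/F = 0.550: g = -0.1511, g' = -0.655 → V/F = 0.319
  V/F = 0.319: g = -0.0086, g' = -0.603 → V/F = 0.305
Converged at V/F = 0.305.
Compositions from xᵢ = zᵢ/(1+V/F(Kᵢ−1)), yᵢ = Kᵢxᵢ:
  1-butene: x = 0.135, y = 0.313
  n-butane: x = 0.222, y = 0.427
  diethyl ether: x = 0.078, y = 0.051
  acetone: x = 0.085, y = 0.032
  methanol: x = 0.479, y = 0.176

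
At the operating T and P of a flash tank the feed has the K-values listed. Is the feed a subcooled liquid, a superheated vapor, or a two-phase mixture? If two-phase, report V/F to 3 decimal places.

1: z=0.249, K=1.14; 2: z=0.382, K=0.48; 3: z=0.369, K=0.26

ΣzᵢKᵢ = 0.563; Σzᵢ/Kᵢ = 2.433.
Since ΣzᵢKᵢ < 1 the mixture is below its bubble point — single liquid phase.

subcooled liquid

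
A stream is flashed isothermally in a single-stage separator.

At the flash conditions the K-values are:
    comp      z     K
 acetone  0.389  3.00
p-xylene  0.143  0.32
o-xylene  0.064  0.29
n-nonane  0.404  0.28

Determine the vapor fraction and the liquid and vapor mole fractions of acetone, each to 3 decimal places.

Let ψ = V/F and solve Σ zᵢ(Kᵢ−1)/(1+ψ(Kᵢ−1)) = 0.
g(0) = ΣzᵢKᵢ − 1 = 0.344 and g(1) = 1 − Σzᵢ/Kᵢ = -1.240, so a root lies in (0, 1).
Newton iteration, ψ⁰ = 0.5:
  ψ = 0.500: g = -0.2833, g' = -1.130 → ψ = 0.249
  ψ = 0.249: g = -0.0076, g' = -1.148 → ψ = 0.243
Converged at ψ = 0.243.
Compositions from xᵢ = zᵢ/(1+ψ(Kᵢ−1)), yᵢ = Kᵢxᵢ:
  acetone: x = 0.262, y = 0.786
  p-xylene: x = 0.171, y = 0.055
  o-xylene: x = 0.077, y = 0.022
  n-nonane: x = 0.490, y = 0.137

ψ = 0.243, x_acetone = 0.262, y_acetone = 0.786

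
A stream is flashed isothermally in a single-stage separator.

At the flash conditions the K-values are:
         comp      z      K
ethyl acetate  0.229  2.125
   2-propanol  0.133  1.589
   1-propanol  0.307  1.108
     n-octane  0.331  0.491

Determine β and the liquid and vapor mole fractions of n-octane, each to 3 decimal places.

Material balance + equilibrium reduce to Σ zᵢ(Kᵢ−1)/(1+β(Kᵢ−1)) = 0.
Check two-phase: ΣzᵢKᵢ = 1.201 > 1 and Σzᵢ/Kᵢ = 1.143 > 1, so g(0) = 0.201 > 0 and g(1) = -0.143 < 0.
Newton–Raphson from β = 0.56:
  β = 0.560: g = 0.0126, g' = -0.306 → β = 0.601
Converged at β = 0.601.
Compositions from xᵢ = zᵢ/(1+β(Kᵢ−1)), yᵢ = Kᵢxᵢ:
  ethyl acetate: x = 0.137, y = 0.290
  2-propanol: x = 0.098, y = 0.156
  1-propanol: x = 0.288, y = 0.319
  n-octane: x = 0.477, y = 0.234

β = 0.601, x_n-octane = 0.477, y_n-octane = 0.234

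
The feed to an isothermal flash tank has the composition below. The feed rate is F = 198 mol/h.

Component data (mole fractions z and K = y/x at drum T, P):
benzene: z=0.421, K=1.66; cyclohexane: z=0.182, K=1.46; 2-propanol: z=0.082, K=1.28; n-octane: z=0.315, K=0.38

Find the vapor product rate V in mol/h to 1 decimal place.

Rachford–Rice: g(ψ) = Σ zᵢ(Kᵢ−1)/(1+ψ(Kᵢ−1)) = 0.
Check two-phase: ΣzᵢKᵢ = 1.189 > 1 and Σzᵢ/Kᵢ = 1.271 > 1, so g(0) = 0.189 > 0 and g(1) = -0.271 < 0.
Iterate (Newton) starting at ψ = 0.5:
  ψ = 0.500: g = 0.0141, g' = -0.388 → ψ = 0.536
Converged at ψ = 0.536.
Then V = ψ·F = 0.5357·198 = 106.1 mol/h and L = F − V = 91.9 mol/h.

V = 106.1 mol/h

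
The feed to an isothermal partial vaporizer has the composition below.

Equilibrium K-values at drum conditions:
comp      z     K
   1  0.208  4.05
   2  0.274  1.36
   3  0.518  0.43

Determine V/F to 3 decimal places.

V/F = 0.385

Rachford–Rice: g(V/F) = Σ zᵢ(Kᵢ−1)/(1+V/F(Kᵢ−1)) = 0.
Feasibility: ΣzᵢKᵢ = 1.438, Σzᵢ/Kᵢ = 1.457 — both > 1, two phases present.
Newton–Raphson from V/F = 0.36:
  V/F = 0.360: g = 0.0182, g' = -0.734 → V/F = 0.385
Converged at V/F = 0.385.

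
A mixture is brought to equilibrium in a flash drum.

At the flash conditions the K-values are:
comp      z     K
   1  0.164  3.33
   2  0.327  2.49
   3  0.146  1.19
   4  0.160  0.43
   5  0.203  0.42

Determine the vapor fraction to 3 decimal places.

Let ψ = V/F and solve Σ zᵢ(Kᵢ−1)/(1+ψ(Kᵢ−1)) = 0.
g(0) = ΣzᵢKᵢ − 1 = 0.688 and g(1) = 1 − Σzᵢ/Kᵢ = -0.159, so a root lies in (0, 1).
Newton–Raphson from ψ = 0.65:
  ψ = 0.650: g = 0.0903, g' = -0.639 → ψ = 0.791
  ψ = 0.791: g = -0.0016, g' = -0.673 → ψ = 0.789
Converged at ψ = 0.789.

ψ = 0.789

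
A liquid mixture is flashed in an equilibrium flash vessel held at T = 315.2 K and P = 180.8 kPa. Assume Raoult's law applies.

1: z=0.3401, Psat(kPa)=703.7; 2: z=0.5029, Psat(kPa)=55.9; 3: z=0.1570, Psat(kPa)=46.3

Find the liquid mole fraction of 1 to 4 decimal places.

Raoult's law: Kᵢ = Pᵢˢᵃᵗ/P = Pᵢˢᵃᵗ/180.8.
  K_1 = 703.7/180.8 = 3.892146, K_2 = 55.9/180.8 = 0.309181, K_3 = 46.3/180.8 = 0.256084
Let ψ = V/F and solve Σ zᵢ(Kᵢ−1)/(1+ψ(Kᵢ−1)) = 0.
Feasibility: ΣzᵢKᵢ = 1.5194, Σzᵢ/Kᵢ = 2.3270 — both > 1, two phases present.
Iterate (Newton) starting at ψ = 0.53:
  ψ = 0.5300: g = -0.35256, g' = -1.2776 → ψ = 0.2540
  ψ = 0.2540: g = 0.00165, g' = -1.4305 → ψ = 0.2552
Converged at ψ = 0.2552.
Compositions from xᵢ = zᵢ/(1+ψ(Kᵢ−1)), yᵢ = Kᵢxᵢ:
  1: x = 0.1957, y = 0.7616
  2: x = 0.6105, y = 0.1888
  3: x = 0.1938, y = 0.0496

x_1 = 0.1957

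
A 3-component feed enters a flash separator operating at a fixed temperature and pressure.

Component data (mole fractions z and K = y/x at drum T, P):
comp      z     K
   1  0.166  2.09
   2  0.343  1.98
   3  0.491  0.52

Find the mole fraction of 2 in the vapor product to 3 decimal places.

y_2 = 0.434

Material balance + equilibrium reduce to Σ zᵢ(Kᵢ−1)/(1+β(Kᵢ−1)) = 0.
Feasibility: ΣzᵢKᵢ = 1.281, Σzᵢ/Kᵢ = 1.197 — both > 1, two phases present.
Newton iteration, β⁰ = 0.5:
  β = 0.500: g = 0.0326, g' = -0.427 → β = 0.576
  β = 0.576: g = 0.0001, g' = -0.425 → β = 0.577
Converged at β = 0.577.
Compositions from xᵢ = zᵢ/(1+β(Kᵢ−1)), yᵢ = Kᵢxᵢ:
  1: x = 0.102, y = 0.213
  2: x = 0.219, y = 0.434
  3: x = 0.679, y = 0.353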